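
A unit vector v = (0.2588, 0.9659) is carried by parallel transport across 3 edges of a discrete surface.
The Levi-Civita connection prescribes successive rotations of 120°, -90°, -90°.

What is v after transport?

Total rotation: 120° + (-90°) + (-90°) = -60°. Final vector: (0.9659, 0.2588)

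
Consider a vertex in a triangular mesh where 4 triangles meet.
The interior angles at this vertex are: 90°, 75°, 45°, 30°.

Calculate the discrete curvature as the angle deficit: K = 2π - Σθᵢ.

Sum of angles = 240°. K = 360° - 240° = 120°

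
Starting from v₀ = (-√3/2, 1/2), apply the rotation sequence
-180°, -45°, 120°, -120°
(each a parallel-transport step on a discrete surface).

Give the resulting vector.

Total rotation: (-180°) + (-45°) + 120° + (-120°) = -225° ≡ 135° (mod 360°). Final vector: (0.2588, -0.9659)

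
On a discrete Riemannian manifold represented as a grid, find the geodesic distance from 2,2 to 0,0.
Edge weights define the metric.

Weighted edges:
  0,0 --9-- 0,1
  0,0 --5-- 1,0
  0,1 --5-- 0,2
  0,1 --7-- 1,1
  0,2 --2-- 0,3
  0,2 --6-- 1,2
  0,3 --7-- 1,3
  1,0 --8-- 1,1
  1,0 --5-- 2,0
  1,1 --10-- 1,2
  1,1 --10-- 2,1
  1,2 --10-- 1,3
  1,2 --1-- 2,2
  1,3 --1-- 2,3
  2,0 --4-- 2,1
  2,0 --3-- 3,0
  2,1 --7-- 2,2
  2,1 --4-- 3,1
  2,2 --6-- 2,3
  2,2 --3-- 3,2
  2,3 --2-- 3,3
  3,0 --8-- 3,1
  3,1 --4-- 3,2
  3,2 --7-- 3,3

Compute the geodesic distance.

Shortest path: 2,2 → 1,2 → 0,2 → 0,1 → 0,0, total weight = 21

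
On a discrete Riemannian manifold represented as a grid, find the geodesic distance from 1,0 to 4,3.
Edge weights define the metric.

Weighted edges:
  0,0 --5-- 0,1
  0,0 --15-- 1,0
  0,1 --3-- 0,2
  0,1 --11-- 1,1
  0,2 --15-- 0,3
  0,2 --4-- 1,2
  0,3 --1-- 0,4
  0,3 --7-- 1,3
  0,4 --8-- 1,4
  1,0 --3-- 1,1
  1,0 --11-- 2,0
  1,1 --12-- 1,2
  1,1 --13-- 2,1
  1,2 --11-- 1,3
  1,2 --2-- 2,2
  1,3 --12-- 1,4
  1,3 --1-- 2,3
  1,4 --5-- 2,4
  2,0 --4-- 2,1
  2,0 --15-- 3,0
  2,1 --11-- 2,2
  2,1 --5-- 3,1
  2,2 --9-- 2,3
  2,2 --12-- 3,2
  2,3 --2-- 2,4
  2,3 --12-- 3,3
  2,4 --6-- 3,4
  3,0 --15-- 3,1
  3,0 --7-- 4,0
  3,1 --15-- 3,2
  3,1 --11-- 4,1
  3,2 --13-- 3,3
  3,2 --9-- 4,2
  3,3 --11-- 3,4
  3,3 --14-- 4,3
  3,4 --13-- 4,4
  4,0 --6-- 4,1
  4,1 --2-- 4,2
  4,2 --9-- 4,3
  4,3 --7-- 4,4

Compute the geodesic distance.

Shortest path: 1,0 → 2,0 → 2,1 → 3,1 → 4,1 → 4,2 → 4,3, total weight = 42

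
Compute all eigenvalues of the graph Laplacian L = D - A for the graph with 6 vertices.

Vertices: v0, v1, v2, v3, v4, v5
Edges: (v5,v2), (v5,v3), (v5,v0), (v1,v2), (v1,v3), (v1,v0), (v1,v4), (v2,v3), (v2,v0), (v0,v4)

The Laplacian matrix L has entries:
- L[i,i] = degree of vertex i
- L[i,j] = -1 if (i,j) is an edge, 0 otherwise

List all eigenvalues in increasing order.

Degrees: deg(v0) = 4, deg(v1) = 4, deg(v2) = 4, deg(v3) = 3, deg(v4) = 2, deg(v5) = 3.
L = D − A with rows/columns ordered (v0, v1, v2, v3, v4, v5):
  [ 4, -1, -1,  0, -1, -1]
  [-1,  4, -1, -1, -1,  0]
  [-1, -1,  4, -1,  0, -1]
  [ 0, -1, -1,  3,  0, -1]
  [-1, -1,  0,  0,  2,  0]
  [-1,  0, -1, -1,  0,  3]
Characteristic polynomial: det(λI − L) = λ(λ² − 7λ + 9)(λ² − 9λ + 19)(λ − 4).
Roots: λ = 0; (λ² − 7λ + 9) = 0 ⇒ λ = (7 ± √13)/2 ≈ 1.6972, 5.3028; (λ² − 9λ + 19) = 0 ⇒ λ = (9 ± √5)/2 ≈ 3.382, 5.618; (λ − 4) = 0 ⇒ λ = 4.
(Check: the roots sum (with multiplicity) to 20, matching trace L = Σdeg = 2·10 = 20.)
Laplacian eigenvalues (increasing order): [0.0, 1.6972, 3.382, 4.0, 5.3028, 5.618]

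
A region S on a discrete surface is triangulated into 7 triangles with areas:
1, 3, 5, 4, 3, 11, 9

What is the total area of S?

1 + 3 + 5 + 4 + 3 + 11 + 9 = 36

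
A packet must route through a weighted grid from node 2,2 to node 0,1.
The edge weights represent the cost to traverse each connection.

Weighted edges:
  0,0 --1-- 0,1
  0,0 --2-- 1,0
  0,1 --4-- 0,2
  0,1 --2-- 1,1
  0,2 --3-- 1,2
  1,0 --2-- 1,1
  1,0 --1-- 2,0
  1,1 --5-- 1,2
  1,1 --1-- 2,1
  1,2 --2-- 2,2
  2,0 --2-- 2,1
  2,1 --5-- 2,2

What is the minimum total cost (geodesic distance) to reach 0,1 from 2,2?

Shortest path: 2,2 → 2,1 → 1,1 → 0,1, total weight = 8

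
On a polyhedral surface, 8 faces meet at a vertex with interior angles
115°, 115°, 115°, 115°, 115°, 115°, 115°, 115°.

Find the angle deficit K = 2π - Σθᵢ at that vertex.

Sum of angles = 920°. K = 360° - 920° = -560°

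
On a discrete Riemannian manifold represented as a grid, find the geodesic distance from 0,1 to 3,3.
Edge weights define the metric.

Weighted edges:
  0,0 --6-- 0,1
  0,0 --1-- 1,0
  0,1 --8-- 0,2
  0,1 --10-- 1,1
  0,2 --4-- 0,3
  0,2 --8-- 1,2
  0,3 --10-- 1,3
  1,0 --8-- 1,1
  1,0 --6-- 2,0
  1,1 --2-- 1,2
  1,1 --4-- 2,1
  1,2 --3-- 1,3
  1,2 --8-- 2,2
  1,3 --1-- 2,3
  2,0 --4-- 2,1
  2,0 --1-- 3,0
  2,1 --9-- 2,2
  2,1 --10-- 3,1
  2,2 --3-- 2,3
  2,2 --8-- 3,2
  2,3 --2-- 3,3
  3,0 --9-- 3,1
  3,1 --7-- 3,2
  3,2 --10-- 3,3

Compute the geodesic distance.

Shortest path: 0,1 → 1,1 → 1,2 → 1,3 → 2,3 → 3,3, total weight = 18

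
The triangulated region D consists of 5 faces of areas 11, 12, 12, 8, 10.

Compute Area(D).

11 + 12 + 12 + 8 + 10 = 53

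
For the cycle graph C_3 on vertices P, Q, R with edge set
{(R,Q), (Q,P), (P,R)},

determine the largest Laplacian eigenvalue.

The cycle graph C_n has Laplacian eigenvalues λ_k = 2 − 2cos(2πk/n), k = 0, 1, …, n−1. Here n = 3:
k=0: 2 − 2cos(0) = 0.0; k=1: 2 − 2cos(2π/3) = 3.0; k=2: 2 − 2cos(4π/3) = 3.0.
Laplacian eigenvalues: [0.0, 3.0, 3.0]. Largest eigenvalue (spectral radius) = 3.0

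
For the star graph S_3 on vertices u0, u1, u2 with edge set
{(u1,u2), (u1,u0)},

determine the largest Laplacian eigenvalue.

The star S_3 is the complete bipartite graph K_{1,2} (one hub of degree 2, 2 leaves of degree 1). The Laplacian spectrum of K_{p,q} is 0, p (multiplicity q−1), q (multiplicity p−1), p+q. With p = 1, q = 2: 0 once, 1 with multiplicity 1, and 3 once. (Check: trace L = sum of degrees = 4 = 1·1 + 3.)
Laplacian eigenvalues: [0.0, 1.0, 3.0]. Largest eigenvalue (spectral radius) = 3.0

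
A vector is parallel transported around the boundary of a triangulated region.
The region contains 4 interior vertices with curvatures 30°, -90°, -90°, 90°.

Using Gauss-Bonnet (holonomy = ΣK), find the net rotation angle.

Holonomy = total enclosed curvature = 30° + (-90°) + (-90°) + 90° = -60°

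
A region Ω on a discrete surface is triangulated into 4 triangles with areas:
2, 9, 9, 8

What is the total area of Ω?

2 + 9 + 9 + 8 = 28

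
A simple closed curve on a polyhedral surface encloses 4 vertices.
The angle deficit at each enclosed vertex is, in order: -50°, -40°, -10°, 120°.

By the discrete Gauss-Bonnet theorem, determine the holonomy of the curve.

Holonomy = total enclosed curvature = (-50°) + (-40°) + (-10°) + 120° = 20°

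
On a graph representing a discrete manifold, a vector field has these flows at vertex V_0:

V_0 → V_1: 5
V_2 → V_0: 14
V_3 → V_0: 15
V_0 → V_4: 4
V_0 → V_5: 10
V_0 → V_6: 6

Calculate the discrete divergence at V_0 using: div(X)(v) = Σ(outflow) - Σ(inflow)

Divergence = sum of outgoing flows = 5 + (-14) + (-15) + 4 + 10 + 6 = -4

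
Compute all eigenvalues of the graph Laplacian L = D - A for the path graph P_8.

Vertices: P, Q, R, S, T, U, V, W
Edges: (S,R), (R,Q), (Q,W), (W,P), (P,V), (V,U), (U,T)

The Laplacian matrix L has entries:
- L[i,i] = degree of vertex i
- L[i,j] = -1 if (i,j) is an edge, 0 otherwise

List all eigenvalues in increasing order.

The path graph P_n has Laplacian eigenvalues λ_k = 2 − 2cos(kπ/n), k = 0, 1, …, n−1. Here n = 8:
k=0: 2 − 2cos(0) = 0.0; k=1: 2 − 2cos(π/8) = 0.1522; k=2: 2 − 2cos(π/4) = 0.5858; k=3: 2 − 2cos(3π/8) = 1.2346; k=4: 2 − 2cos(π/2) = 2.0; k=5: 2 − 2cos(5π/8) = 2.7654; k=6: 2 − 2cos(3π/4) = 3.4142; k=7: 2 − 2cos(7π/8) = 3.8478.
Laplacian eigenvalues (increasing order): [0.0, 0.1522, 0.5858, 1.2346, 2.0, 2.7654, 3.4142, 3.8478]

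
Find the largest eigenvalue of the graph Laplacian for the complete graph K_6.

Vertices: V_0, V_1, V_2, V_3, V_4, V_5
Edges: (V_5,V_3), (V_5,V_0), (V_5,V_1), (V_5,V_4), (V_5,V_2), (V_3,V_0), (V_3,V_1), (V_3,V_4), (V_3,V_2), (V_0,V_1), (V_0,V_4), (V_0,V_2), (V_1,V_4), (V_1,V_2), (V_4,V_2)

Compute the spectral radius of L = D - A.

For the complete graph K_n, L = nI − J (J = all-ones matrix). J has eigenvalues n (once, eigenvector 𝟙) and 0 (multiplicity n−1), so L has eigenvalues 0 (once) and n (multiplicity n−1). Here n = 6: eigenvalue 0 once and 6 with multiplicity 5.
Laplacian eigenvalues: [0.0, 6.0, 6.0, 6.0, 6.0, 6.0]. Largest eigenvalue (spectral radius) = 6.0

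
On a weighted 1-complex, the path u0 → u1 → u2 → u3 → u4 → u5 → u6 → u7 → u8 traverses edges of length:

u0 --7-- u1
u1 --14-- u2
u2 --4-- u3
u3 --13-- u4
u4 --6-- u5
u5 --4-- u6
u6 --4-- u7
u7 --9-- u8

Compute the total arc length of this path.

Arc length = 7 + 14 + 4 + 13 + 6 + 4 + 4 + 9 = 61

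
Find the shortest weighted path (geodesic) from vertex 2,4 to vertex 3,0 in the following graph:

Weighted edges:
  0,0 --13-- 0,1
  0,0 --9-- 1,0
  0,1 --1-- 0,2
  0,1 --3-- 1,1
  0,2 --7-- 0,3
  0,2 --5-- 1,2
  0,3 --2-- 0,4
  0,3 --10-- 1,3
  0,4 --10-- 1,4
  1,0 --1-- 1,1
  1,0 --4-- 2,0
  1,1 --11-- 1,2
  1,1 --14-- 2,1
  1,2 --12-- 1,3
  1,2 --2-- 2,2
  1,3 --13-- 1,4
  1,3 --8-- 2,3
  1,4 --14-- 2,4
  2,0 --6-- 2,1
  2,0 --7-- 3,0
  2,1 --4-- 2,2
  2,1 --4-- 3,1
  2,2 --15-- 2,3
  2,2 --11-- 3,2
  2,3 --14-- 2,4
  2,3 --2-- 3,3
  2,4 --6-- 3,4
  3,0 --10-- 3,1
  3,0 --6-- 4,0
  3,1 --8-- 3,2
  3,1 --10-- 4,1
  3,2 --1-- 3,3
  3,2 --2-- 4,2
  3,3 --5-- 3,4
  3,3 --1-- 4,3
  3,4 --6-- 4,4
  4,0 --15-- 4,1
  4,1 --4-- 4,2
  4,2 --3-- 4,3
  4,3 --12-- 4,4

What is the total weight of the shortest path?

Shortest path: 2,4 → 3,4 → 3,3 → 3,2 → 3,1 → 3,0, total weight = 30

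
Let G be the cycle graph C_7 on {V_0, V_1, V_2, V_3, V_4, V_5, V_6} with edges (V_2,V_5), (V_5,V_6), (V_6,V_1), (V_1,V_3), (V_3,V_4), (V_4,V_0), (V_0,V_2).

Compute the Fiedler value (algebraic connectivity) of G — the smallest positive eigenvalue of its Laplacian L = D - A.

The cycle graph C_n has Laplacian eigenvalues λ_k = 2 − 2cos(2πk/n), k = 0, 1, …, n−1. Here n = 7:
k=0: 2 − 2cos(0) = 0.0; k=1: 2 − 2cos(2π/7) = 0.753; k=2: 2 − 2cos(4π/7) = 2.445; k=3: 2 − 2cos(6π/7) = 3.8019; k=4: 2 − 2cos(8π/7) = 3.8019; k=5: 2 − 2cos(10π/7) = 2.445; k=6: 2 − 2cos(12π/7) = 0.753.
Laplacian eigenvalues: [0.0, 0.753, 0.753, 2.445, 2.445, 3.8019, 3.8019]. Algebraic connectivity (smallest non-zero eigenvalue) = 0.753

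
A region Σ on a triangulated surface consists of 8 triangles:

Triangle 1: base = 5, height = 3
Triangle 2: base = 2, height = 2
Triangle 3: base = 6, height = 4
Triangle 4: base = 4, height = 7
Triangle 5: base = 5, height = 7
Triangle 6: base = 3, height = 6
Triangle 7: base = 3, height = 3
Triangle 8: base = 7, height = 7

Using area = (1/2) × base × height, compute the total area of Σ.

(1/2)×5×3 + (1/2)×2×2 + (1/2)×6×4 + (1/2)×4×7 + (1/2)×5×7 + (1/2)×3×6 + (1/2)×3×3 + (1/2)×7×7 = 91.0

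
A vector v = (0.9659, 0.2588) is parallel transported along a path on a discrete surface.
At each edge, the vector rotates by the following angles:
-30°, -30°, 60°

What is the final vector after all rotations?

Total rotation: (-30°) + (-30°) + 60° = 0°. Final vector: (0.9659, 0.2588)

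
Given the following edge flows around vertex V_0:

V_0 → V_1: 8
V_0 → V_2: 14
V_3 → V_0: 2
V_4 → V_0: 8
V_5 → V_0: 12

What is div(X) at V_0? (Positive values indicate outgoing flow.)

Divergence = sum of outgoing flows = 8 + 14 + (-2) + (-8) + (-12) = 0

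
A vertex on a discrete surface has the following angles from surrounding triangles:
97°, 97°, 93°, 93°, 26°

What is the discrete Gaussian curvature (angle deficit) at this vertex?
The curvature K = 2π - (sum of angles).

Sum of angles = 406°. K = 360° - 406° = -46° = -23π/90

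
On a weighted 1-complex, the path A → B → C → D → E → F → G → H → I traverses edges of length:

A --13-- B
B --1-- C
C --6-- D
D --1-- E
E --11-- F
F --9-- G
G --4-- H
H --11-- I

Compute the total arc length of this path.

Arc length = 13 + 1 + 6 + 1 + 11 + 9 + 4 + 11 = 56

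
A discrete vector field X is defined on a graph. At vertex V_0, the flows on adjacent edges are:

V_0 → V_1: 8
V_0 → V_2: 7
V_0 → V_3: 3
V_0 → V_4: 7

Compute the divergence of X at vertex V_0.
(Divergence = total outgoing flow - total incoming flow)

Divergence = sum of outgoing flows = 8 + 7 + 3 + 7 = 25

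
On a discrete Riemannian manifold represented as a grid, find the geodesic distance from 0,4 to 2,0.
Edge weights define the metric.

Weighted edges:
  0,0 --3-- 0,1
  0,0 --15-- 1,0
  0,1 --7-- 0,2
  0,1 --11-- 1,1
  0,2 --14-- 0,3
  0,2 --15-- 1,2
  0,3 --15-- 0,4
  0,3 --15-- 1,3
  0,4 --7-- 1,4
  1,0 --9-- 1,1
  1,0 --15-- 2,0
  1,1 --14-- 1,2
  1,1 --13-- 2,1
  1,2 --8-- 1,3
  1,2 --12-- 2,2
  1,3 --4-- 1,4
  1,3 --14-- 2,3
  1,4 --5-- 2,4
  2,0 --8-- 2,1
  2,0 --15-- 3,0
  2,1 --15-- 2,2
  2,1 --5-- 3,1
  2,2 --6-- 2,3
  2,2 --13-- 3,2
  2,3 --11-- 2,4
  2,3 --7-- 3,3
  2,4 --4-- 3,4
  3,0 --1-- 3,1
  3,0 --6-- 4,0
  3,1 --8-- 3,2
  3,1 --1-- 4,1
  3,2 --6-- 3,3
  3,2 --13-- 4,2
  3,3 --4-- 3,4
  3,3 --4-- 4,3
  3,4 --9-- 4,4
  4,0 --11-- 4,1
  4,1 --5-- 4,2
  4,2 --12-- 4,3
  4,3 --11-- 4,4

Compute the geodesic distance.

Shortest path: 0,4 → 1,4 → 2,4 → 3,4 → 3,3 → 3,2 → 3,1 → 2,1 → 2,0, total weight = 47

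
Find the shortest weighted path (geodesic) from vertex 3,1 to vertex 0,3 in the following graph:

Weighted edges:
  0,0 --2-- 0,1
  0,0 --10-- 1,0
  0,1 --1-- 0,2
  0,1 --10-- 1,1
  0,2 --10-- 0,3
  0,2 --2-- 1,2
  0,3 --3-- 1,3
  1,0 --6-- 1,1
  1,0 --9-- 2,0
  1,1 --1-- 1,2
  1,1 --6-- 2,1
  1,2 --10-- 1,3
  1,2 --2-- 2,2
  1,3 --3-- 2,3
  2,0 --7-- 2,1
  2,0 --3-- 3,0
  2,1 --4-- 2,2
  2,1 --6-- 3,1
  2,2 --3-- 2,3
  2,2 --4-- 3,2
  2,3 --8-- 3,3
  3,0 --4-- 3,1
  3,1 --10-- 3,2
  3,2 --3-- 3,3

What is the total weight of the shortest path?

Shortest path: 3,1 → 2,1 → 2,2 → 2,3 → 1,3 → 0,3, total weight = 19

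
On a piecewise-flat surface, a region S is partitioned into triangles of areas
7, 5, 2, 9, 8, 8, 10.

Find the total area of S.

7 + 5 + 2 + 9 + 8 + 8 + 10 = 49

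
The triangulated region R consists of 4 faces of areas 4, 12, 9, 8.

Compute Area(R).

4 + 12 + 9 + 8 = 33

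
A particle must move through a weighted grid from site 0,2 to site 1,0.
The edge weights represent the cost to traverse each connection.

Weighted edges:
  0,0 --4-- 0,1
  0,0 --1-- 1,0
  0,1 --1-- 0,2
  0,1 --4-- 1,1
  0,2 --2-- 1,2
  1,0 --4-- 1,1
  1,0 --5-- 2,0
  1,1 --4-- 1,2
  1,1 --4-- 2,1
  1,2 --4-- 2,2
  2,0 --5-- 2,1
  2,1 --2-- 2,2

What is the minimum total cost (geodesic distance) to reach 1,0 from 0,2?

Shortest path: 0,2 → 0,1 → 0,0 → 1,0, total weight = 6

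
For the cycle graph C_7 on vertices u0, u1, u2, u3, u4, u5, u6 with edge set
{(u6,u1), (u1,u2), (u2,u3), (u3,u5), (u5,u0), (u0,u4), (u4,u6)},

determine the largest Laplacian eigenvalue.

The cycle graph C_n has Laplacian eigenvalues λ_k = 2 − 2cos(2πk/n), k = 0, 1, …, n−1. Here n = 7:
k=0: 2 − 2cos(0) = 0.0; k=1: 2 − 2cos(2π/7) = 0.753; k=2: 2 − 2cos(4π/7) = 2.445; k=3: 2 − 2cos(6π/7) = 3.8019; k=4: 2 − 2cos(8π/7) = 3.8019; k=5: 2 − 2cos(10π/7) = 2.445; k=6: 2 − 2cos(12π/7) = 0.753.
Laplacian eigenvalues: [0.0, 0.753, 0.753, 2.445, 2.445, 3.8019, 3.8019]. Largest eigenvalue (spectral radius) = 3.8019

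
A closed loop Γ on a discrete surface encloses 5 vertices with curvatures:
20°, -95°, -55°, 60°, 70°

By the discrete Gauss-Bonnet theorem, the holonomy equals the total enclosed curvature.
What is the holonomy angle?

Holonomy = total enclosed curvature = 20° + (-95°) + (-55°) + 60° + 70° = 0°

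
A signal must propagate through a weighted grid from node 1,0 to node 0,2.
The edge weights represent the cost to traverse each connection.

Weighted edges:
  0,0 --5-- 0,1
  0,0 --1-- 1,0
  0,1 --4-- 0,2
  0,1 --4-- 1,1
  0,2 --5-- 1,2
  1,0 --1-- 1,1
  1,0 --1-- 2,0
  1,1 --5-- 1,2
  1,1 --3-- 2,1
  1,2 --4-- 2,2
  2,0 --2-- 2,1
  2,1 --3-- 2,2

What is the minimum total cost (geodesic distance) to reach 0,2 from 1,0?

Shortest path: 1,0 → 1,1 → 0,1 → 0,2, total weight = 9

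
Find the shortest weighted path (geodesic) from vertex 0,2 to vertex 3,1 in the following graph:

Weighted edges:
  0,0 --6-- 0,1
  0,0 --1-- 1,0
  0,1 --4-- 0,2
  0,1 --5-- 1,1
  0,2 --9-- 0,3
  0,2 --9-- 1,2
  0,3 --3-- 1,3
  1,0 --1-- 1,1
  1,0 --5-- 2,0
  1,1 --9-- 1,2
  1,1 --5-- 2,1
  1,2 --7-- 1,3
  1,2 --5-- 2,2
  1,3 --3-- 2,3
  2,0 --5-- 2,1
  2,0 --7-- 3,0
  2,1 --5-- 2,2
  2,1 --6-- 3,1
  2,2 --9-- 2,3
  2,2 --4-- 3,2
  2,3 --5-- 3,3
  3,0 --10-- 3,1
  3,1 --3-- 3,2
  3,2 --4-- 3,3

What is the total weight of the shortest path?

Shortest path: 0,2 → 0,1 → 1,1 → 2,1 → 3,1, total weight = 20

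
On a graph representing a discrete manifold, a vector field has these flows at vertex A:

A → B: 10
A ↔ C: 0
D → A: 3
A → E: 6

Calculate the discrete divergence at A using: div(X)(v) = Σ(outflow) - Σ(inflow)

Divergence = sum of outgoing flows = 10 + 0 + (-3) + 6 = 13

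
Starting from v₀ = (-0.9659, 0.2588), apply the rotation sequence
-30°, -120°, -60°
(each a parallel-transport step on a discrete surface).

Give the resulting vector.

Total rotation: (-30°) + (-120°) + (-60°) = -210° ≡ 150° (mod 360°). Final vector: (0.7071, -0.7071)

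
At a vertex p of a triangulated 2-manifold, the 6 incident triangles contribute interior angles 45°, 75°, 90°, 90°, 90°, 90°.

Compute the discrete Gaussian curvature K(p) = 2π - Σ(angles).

Sum of angles = 480°. K = 360° - 480° = -120°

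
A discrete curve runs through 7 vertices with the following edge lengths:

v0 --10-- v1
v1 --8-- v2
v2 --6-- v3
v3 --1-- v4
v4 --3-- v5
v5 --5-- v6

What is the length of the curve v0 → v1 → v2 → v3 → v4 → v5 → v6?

Arc length = 10 + 8 + 6 + 1 + 3 + 5 = 33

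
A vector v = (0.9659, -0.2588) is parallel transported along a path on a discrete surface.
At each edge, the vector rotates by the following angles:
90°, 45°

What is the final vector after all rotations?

Total rotation: 90° + 45° = 135°. Final vector: (-0.5000, 0.8660)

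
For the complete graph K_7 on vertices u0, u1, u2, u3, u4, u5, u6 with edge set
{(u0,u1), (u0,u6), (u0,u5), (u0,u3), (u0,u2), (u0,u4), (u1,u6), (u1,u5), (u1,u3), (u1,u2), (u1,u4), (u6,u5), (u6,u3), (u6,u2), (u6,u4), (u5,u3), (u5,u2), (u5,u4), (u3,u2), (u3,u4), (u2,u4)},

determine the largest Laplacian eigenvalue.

For the complete graph K_n, L = nI − J (J = all-ones matrix). J has eigenvalues n (once, eigenvector 𝟙) and 0 (multiplicity n−1), so L has eigenvalues 0 (once) and n (multiplicity n−1). Here n = 7: eigenvalue 0 once and 7 with multiplicity 6.
Laplacian eigenvalues: [0.0, 7.0, 7.0, 7.0, 7.0, 7.0, 7.0]. Largest eigenvalue (spectral radius) = 7.0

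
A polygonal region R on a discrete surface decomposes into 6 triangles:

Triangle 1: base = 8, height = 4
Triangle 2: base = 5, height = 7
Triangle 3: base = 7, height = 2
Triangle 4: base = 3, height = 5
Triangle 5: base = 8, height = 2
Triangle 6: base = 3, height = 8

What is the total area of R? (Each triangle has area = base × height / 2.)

(1/2)×8×4 + (1/2)×5×7 + (1/2)×7×2 + (1/2)×3×5 + (1/2)×8×2 + (1/2)×3×8 = 68.0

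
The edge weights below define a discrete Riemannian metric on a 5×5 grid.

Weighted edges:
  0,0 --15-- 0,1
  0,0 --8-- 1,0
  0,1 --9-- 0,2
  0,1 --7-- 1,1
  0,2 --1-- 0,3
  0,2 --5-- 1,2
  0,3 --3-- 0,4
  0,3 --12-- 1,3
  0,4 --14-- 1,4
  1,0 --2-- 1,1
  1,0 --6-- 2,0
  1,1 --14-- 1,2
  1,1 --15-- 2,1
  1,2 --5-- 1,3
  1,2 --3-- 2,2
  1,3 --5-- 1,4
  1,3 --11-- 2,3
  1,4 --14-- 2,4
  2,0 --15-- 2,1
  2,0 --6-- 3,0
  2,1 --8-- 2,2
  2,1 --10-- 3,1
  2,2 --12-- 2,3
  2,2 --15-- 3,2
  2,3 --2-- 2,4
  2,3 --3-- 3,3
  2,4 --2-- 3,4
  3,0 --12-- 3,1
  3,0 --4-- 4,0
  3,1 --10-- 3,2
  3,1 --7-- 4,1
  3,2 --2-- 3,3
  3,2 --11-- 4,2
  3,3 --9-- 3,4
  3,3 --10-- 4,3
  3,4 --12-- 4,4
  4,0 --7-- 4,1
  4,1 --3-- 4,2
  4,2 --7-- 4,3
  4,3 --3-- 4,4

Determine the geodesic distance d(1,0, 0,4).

Shortest path: 1,0 → 1,1 → 0,1 → 0,2 → 0,3 → 0,4, total weight = 22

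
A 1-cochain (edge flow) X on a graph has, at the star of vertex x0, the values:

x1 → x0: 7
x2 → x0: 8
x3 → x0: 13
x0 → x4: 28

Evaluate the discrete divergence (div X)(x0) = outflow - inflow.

Divergence = sum of outgoing flows = (-7) + (-8) + (-13) + 28 = 0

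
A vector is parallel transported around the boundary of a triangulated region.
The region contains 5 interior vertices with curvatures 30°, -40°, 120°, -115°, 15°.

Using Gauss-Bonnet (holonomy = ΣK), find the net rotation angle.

Holonomy = total enclosed curvature = 30° + (-40°) + 120° + (-115°) + 15° = 10°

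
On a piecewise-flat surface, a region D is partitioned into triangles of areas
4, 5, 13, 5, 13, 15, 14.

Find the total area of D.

4 + 5 + 13 + 5 + 13 + 15 + 14 = 69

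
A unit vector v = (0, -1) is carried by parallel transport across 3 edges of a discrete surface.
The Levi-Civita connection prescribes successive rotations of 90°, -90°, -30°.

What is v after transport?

Total rotation: 90° + (-90°) + (-30°) = -30°. Final vector: (-0.5000, -0.8660)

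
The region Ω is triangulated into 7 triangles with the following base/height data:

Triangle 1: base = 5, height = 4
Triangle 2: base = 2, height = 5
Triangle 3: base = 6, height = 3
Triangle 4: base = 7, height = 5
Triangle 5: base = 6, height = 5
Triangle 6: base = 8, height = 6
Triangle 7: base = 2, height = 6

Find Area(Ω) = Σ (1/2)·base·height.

(1/2)×5×4 + (1/2)×2×5 + (1/2)×6×3 + (1/2)×7×5 + (1/2)×6×5 + (1/2)×8×6 + (1/2)×2×6 = 86.5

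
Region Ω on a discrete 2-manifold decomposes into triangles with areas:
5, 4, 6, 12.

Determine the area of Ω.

5 + 4 + 6 + 12 = 27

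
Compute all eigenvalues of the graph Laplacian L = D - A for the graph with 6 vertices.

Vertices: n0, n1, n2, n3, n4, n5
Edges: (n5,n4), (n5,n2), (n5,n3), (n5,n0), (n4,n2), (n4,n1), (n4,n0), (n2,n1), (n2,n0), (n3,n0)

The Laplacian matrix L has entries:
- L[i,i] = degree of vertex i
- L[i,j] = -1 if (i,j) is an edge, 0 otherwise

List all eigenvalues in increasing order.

Degrees: deg(n0) = 4, deg(n1) = 2, deg(n2) = 4, deg(n3) = 2, deg(n4) = 4, deg(n5) = 4.
L = D − A with rows/columns ordered (n0, n1, n2, n3, n4, n5):
  [ 4,  0, -1, -1, -1, -1]
  [ 0,  2, -1,  0, -1,  0]
  [-1, -1,  4,  0, -1, -1]
  [-1,  0,  0,  2,  0, -1]
  [-1, -1, -1,  0,  4, -1]
  [-1,  0, -1, -1, -1,  4]
Characteristic polynomial: det(λI − L) = λ(λ² − 7λ + 8)(λ − 3)(λ − 5)².
Roots: λ = 0; (λ² − 7λ + 8) = 0 ⇒ λ = (7 ± √17)/2 ≈ 1.4384, 5.5616; (λ − 3) = 0 ⇒ λ = 3; (λ − 5) = 0 ⇒ λ = 5 (multiplicity 2).
(Check: the roots sum (with multiplicity) to 20, matching trace L = Σdeg = 2·10 = 20.)
Laplacian eigenvalues (increasing order): [0.0, 1.4384, 3.0, 5.0, 5.0, 5.5616]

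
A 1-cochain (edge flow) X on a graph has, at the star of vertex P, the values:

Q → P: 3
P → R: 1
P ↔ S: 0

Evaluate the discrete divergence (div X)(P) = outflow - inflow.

Divergence = sum of outgoing flows = (-3) + 1 + 0 = -2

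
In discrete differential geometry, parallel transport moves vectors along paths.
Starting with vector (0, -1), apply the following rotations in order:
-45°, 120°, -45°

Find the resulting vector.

Total rotation: (-45°) + 120° + (-45°) = 30°. Final vector: (0.5000, -0.8660)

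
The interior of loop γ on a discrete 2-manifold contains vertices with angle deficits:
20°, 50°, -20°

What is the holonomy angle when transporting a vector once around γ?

Holonomy = total enclosed curvature = 20° + 50° + (-20°) = 50°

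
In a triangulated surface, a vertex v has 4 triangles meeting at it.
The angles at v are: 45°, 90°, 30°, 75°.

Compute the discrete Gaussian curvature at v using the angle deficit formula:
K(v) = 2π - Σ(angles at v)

Sum of angles = 240°. K = 360° - 240° = 120° = 2π/3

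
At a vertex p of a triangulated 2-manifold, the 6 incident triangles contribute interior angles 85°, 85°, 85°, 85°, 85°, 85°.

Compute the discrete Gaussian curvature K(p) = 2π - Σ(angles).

Sum of angles = 510°. K = 360° - 510° = -150° = -5π/6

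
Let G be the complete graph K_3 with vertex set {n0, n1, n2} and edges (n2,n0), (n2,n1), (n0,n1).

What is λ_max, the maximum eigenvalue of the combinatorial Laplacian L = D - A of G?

For the complete graph K_n, L = nI − J (J = all-ones matrix). J has eigenvalues n (once, eigenvector 𝟙) and 0 (multiplicity n−1), so L has eigenvalues 0 (once) and n (multiplicity n−1). Here n = 3: eigenvalue 0 once and 3 with multiplicity 2.
Laplacian eigenvalues: [0.0, 3.0, 3.0]. Largest eigenvalue (spectral radius) = 3.0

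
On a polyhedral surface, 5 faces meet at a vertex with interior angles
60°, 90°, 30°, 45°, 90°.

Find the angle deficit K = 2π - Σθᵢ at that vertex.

Sum of angles = 315°. K = 360° - 315° = 45°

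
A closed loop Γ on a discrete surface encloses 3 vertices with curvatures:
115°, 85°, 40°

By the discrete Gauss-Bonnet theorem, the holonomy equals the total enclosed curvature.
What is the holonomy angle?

Holonomy = total enclosed curvature = 115° + 85° + 40° = 240°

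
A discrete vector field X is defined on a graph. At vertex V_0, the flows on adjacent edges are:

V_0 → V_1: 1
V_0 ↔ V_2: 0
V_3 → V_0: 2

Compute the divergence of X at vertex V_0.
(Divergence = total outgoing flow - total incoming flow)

Divergence = sum of outgoing flows = 1 + 0 + (-2) = -1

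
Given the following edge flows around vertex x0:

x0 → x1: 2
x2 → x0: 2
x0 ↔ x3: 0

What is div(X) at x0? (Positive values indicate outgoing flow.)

Divergence = sum of outgoing flows = 2 + (-2) + 0 = 0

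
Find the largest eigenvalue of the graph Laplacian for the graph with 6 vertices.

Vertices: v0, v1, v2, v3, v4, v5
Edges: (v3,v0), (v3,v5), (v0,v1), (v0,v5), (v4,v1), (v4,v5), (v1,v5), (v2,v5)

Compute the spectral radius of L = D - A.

Degrees: deg(v0) = 3, deg(v1) = 3, deg(v2) = 1, deg(v3) = 2, deg(v4) = 2, deg(v5) = 5.
L = D − A with rows/columns ordered (v0, v1, v2, v3, v4, v5):
  [ 3, -1,  0, -1,  0, -1]
  [-1,  3,  0,  0, -1, -1]
  [ 0,  0,  1,  0,  0, -1]
  [-1,  0,  0,  2,  0, -1]
  [ 0, -1,  0,  0,  2, -1]
  [-1, -1, -1, -1, -1,  5]
Characteristic polynomial: det(λI − L) = λ(λ − 1)(λ² − 6λ + 7)(λ − 3)(λ − 6).
Roots: λ = 0; (λ − 1) = 0 ⇒ λ = 1; (λ² − 6λ + 7) = 0 ⇒ λ = 3 ± √2 ≈ 1.5858, 4.4142; (λ − 3) = 0 ⇒ λ = 3; (λ − 6) = 0 ⇒ λ = 6.
(Check: the roots sum (with multiplicity) to 16, matching trace L = Σdeg = 2·8 = 16.)
Laplacian eigenvalues: [0.0, 1.0, 1.5858, 3.0, 4.4142, 6.0]. Largest eigenvalue (spectral radius) = 6.0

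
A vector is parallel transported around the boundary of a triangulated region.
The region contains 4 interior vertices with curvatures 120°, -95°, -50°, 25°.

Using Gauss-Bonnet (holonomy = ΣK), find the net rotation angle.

Holonomy = total enclosed curvature = 120° + (-95°) + (-50°) + 25° = 0°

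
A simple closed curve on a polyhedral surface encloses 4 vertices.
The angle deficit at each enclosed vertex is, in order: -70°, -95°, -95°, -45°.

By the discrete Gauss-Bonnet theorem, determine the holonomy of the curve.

Holonomy = total enclosed curvature = (-70°) + (-95°) + (-95°) + (-45°) = -305°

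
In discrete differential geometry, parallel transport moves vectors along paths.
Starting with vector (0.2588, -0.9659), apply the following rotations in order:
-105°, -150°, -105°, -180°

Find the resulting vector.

Total rotation: (-105°) + (-150°) + (-105°) + (-180°) = -540° ≡ 180° (mod 360°). Final vector: (-0.2588, 0.9659)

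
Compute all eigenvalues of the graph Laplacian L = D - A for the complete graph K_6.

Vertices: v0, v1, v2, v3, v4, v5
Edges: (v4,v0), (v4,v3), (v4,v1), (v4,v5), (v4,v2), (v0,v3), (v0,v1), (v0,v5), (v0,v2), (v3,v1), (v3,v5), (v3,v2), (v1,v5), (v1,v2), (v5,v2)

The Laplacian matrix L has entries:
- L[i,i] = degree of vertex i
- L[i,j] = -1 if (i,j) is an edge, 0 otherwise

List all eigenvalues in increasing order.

For the complete graph K_n, L = nI − J (J = all-ones matrix). J has eigenvalues n (once, eigenvector 𝟙) and 0 (multiplicity n−1), so L has eigenvalues 0 (once) and n (multiplicity n−1). Here n = 6: eigenvalue 0 once and 6 with multiplicity 5.
Laplacian eigenvalues (increasing order): [0.0, 6.0, 6.0, 6.0, 6.0, 6.0]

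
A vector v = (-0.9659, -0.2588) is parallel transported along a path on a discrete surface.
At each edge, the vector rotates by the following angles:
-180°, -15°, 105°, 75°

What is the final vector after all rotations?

Total rotation: (-180°) + (-15°) + 105° + 75° = -15°. Final vector: (-1, 0)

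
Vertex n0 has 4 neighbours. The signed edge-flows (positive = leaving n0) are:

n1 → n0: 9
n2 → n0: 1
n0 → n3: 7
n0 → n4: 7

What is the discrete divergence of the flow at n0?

Divergence = sum of outgoing flows = (-9) + (-1) + 7 + 7 = 4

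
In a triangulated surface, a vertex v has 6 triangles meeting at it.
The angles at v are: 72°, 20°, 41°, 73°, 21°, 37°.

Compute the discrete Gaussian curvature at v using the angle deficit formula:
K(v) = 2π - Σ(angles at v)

Sum of angles = 264°. K = 360° - 264° = 96° = 8π/15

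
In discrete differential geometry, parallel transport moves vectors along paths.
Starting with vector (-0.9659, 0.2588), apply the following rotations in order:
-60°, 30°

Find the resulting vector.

Total rotation: (-60°) + 30° = -30°. Final vector: (-0.7071, 0.7071)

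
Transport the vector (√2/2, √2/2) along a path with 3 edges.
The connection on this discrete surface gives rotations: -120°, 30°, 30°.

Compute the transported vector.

Total rotation: (-120°) + 30° + 30° = -60°. Final vector: (0.9659, -0.2588)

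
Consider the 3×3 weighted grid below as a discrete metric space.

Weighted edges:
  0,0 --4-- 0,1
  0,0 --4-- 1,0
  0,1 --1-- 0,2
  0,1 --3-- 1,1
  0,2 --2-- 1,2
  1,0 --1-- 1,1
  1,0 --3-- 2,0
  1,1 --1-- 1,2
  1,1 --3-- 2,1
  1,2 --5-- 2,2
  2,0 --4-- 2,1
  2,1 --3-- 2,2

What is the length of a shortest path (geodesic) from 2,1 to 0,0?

Shortest path: 2,1 → 1,1 → 1,0 → 0,0, total weight = 8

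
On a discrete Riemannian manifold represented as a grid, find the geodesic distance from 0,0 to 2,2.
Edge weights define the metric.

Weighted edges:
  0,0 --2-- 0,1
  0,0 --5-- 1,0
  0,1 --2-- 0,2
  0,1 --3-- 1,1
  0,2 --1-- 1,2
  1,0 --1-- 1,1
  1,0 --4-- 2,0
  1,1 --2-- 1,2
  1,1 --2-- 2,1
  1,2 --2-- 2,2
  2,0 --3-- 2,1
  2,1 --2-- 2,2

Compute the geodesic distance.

Shortest path: 0,0 → 0,1 → 0,2 → 1,2 → 2,2, total weight = 7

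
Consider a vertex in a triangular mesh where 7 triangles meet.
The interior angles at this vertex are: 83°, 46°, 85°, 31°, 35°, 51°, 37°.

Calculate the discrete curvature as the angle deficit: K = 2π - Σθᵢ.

Sum of angles = 368°. K = 360° - 368° = -8° = -2π/45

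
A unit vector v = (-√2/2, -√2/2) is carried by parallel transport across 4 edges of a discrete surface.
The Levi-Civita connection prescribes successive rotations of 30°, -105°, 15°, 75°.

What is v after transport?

Total rotation: 30° + (-105°) + 15° + 75° = 15°. Final vector: (-0.5000, -0.8660)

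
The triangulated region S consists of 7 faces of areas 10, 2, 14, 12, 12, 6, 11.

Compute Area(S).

10 + 2 + 14 + 12 + 12 + 6 + 11 = 67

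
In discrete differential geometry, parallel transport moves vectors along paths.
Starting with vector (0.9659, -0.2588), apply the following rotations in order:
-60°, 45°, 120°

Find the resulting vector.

Total rotation: (-60°) + 45° + 120° = 105°. Final vector: (0, 1)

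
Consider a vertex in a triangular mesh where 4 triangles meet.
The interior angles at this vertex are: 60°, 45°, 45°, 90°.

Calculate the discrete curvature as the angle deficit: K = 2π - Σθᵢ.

Sum of angles = 240°. K = 360° - 240° = 120° = 2π/3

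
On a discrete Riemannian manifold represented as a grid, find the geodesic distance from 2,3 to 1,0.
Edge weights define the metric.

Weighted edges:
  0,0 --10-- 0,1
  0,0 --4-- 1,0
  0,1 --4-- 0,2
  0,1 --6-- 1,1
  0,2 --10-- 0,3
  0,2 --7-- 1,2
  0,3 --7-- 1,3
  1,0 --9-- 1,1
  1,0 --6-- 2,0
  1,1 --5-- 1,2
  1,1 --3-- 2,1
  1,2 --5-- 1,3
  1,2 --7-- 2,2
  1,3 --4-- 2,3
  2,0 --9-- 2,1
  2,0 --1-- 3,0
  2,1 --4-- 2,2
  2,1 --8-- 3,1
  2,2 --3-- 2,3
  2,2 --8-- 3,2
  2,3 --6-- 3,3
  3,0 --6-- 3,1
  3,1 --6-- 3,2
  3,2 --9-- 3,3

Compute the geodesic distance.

Shortest path: 2,3 → 2,2 → 2,1 → 1,1 → 1,0, total weight = 19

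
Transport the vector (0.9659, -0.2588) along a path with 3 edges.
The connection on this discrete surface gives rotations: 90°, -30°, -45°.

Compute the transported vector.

Total rotation: 90° + (-30°) + (-45°) = 15°. Final vector: (1, 0)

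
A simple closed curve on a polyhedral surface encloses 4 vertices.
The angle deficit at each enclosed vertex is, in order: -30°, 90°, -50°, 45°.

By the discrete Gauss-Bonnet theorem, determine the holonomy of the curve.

Holonomy = total enclosed curvature = (-30°) + 90° + (-50°) + 45° = 55°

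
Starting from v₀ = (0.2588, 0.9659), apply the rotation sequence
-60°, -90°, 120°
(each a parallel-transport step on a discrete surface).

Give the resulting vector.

Total rotation: (-60°) + (-90°) + 120° = -30°. Final vector: (0.7071, 0.7071)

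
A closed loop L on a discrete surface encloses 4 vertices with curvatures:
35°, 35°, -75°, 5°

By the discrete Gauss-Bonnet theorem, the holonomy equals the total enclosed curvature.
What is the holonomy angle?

Holonomy = total enclosed curvature = 35° + 35° + (-75°) + 5° = 0°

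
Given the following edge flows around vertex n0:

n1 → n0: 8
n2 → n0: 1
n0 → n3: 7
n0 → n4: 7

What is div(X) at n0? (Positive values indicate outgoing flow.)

Divergence = sum of outgoing flows = (-8) + (-1) + 7 + 7 = 5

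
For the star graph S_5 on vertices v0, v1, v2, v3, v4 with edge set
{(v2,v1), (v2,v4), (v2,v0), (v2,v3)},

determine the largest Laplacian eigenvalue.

The star S_5 is the complete bipartite graph K_{1,4} (one hub of degree 4, 4 leaves of degree 1). The Laplacian spectrum of K_{p,q} is 0, p (multiplicity q−1), q (multiplicity p−1), p+q. With p = 1, q = 4: 0 once, 1 with multiplicity 3, and 5 once. (Check: trace L = sum of degrees = 8 = 3·1 + 5.)
Laplacian eigenvalues: [0.0, 1.0, 1.0, 1.0, 5.0]. Largest eigenvalue (spectral radius) = 5.0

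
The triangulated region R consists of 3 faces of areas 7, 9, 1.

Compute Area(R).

7 + 9 + 1 = 17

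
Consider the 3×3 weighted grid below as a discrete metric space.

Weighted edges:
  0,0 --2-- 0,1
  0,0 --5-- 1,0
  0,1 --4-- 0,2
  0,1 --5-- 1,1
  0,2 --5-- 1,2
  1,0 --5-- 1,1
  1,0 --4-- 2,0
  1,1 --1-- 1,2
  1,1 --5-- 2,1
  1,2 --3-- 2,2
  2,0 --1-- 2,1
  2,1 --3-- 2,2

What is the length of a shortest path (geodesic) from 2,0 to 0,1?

Shortest path: 2,0 → 2,1 → 1,1 → 0,1, total weight = 11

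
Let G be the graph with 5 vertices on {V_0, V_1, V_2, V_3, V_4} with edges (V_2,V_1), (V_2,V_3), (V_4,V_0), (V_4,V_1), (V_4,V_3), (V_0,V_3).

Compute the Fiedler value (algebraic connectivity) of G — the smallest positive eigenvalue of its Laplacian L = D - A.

Degrees: deg(V_0) = 2, deg(V_1) = 2, deg(V_2) = 2, deg(V_3) = 3, deg(V_4) = 3.
L = D − A with rows/columns ordered (V_0, V_1, V_2, V_3, V_4):
  [ 2,  0,  0, -1, -1]
  [ 0,  2, -1,  0, -1]
  [ 0, -1,  2, -1,  0]
  [-1,  0, -1,  3, -1]
  [-1, -1,  0, -1,  3]
Characteristic polynomial: det(λI − L) = λ(λ² − 5λ + 5)(λ² − 7λ + 11).
Roots: λ = 0; (λ² − 5λ + 5) = 0 ⇒ λ = (5 ± √5)/2 ≈ 1.382, 3.618; (λ² − 7λ + 11) = 0 ⇒ λ = (7 ± √5)/2 ≈ 2.382, 4.618.
(Check: the roots sum (with multiplicity) to 12, matching trace L = Σdeg = 2·6 = 12.)
Laplacian eigenvalues: [0.0, 1.382, 2.382, 3.618, 4.618]. Algebraic connectivity (smallest non-zero eigenvalue) = 1.382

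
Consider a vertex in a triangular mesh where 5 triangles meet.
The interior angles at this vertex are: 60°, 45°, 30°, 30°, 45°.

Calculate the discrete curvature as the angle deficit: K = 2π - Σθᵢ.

Sum of angles = 210°. K = 360° - 210° = 150°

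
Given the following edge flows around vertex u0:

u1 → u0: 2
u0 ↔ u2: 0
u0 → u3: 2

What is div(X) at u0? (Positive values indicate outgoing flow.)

Divergence = sum of outgoing flows = (-2) + 0 + 2 = 0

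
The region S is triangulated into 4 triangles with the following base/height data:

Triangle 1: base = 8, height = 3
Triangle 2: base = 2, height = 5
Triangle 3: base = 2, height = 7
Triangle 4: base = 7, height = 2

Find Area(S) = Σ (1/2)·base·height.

(1/2)×8×3 + (1/2)×2×5 + (1/2)×2×7 + (1/2)×7×2 = 31.0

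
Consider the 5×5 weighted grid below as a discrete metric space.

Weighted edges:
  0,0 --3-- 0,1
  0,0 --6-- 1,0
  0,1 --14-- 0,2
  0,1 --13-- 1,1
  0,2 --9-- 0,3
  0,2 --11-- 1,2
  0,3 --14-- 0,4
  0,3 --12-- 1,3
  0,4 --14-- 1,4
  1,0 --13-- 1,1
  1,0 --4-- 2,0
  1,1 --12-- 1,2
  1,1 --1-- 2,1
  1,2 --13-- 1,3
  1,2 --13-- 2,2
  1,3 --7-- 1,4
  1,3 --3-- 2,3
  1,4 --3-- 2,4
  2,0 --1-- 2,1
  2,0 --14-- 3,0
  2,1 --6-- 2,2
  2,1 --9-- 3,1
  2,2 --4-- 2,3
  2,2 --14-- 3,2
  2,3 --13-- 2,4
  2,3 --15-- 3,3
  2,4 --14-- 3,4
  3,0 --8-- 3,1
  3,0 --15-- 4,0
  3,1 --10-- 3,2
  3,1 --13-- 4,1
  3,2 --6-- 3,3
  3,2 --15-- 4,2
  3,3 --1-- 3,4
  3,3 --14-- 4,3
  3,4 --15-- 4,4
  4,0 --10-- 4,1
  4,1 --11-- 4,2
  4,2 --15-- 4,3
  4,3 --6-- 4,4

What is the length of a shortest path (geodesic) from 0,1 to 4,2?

Shortest path: 0,1 → 1,1 → 2,1 → 3,1 → 4,1 → 4,2, total weight = 47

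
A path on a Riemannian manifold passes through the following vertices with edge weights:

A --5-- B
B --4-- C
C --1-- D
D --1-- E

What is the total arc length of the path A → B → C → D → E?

Arc length = 5 + 4 + 1 + 1 = 11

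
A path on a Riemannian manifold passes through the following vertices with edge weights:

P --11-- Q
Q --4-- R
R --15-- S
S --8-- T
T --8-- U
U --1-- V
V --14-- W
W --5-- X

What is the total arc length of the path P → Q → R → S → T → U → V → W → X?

Arc length = 11 + 4 + 15 + 8 + 8 + 1 + 14 + 5 = 66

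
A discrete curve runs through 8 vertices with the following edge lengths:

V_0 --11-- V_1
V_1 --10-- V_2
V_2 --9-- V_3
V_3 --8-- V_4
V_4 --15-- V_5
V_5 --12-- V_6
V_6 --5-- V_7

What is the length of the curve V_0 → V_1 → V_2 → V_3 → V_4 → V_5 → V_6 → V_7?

Arc length = 11 + 10 + 9 + 8 + 15 + 12 + 5 = 70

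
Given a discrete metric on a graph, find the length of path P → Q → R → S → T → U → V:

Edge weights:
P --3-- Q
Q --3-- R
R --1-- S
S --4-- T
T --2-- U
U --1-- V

Arc length = 3 + 3 + 1 + 4 + 2 + 1 = 14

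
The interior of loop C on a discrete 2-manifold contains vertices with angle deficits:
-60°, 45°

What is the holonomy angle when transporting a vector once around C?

Holonomy = total enclosed curvature = (-60°) + 45° = -15°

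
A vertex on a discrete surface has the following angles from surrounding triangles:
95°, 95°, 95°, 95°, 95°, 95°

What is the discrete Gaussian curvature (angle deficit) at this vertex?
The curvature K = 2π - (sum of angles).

Sum of angles = 570°. K = 360° - 570° = -210° = -7π/6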